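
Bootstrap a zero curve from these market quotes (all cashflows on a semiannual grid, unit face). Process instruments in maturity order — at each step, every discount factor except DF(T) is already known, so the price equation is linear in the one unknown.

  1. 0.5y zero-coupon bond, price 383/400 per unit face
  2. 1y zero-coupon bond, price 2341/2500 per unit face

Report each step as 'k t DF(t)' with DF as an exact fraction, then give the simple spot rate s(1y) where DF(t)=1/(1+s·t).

step 1 [0.5y] zero: DF = P = 383/400 ≈ 0.957500
step 2 [1y] zero: DF = P = 2341/2500 ≈ 0.936400

1 1/2 383/400
2 1 2341/2500
s(1y) = (1/(2341/2500) − 1)/(1) = 159/2341 ≈ 6.7920%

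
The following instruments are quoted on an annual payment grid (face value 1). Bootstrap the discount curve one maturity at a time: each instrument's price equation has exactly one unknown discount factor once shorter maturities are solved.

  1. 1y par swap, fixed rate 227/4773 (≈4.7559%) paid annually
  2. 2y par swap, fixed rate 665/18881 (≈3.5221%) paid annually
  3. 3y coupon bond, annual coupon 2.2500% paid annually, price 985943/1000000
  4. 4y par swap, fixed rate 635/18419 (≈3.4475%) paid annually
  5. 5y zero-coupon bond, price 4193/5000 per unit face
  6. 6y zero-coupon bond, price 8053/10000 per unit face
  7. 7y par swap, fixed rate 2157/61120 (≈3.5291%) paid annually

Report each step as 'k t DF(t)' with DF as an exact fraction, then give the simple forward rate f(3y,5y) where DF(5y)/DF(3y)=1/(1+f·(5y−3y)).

step 1 [1y] swap r/1=227/4773: DF=(1 − 227/4773·(0))/(1+227/4773) = 4773/5000 ≈ 0.954600
step 2 [2y] swap r/1=665/18881: DF=(1 − 665/18881·(0.954600))/(1+665/18881) = 1867/2000 ≈ 0.933500
step 3 [3y] bond c/1=9/400: DF=(985943/1000000 − 9/400·(0.954600+0.933500))/(1+9/400) = 9227/10000 ≈ 0.922700
step 4 [4y] swap r/1=635/18419: DF=(1 − 635/18419·(0.954600+0.933500+0.922700))/(1+635/18419) = 873/1000 ≈ 0.873000
step 5 [5y] zero: DF = P = 4193/5000 ≈ 0.838600
step 6 [6y] zero: DF = P = 8053/10000 ≈ 0.805300
step 7 [7y] swap r/1=2157/61120: DF=(1 − 2157/61120·(0.954600+0.933500+0.922700+0.873000+0.838600+0.805300))/(1+2157/61120) = 7843/10000 ≈ 0.784300

1 1 4773/5000
2 2 1867/2000
3 3 9227/10000
4 4 873/1000
5 5 4193/5000
6 6 8053/10000
7 7 7843/10000
f(3y,5y) = ((9227/10000)/(4193/5000) − 1)/(2) = 841/16772 ≈ 5.0143%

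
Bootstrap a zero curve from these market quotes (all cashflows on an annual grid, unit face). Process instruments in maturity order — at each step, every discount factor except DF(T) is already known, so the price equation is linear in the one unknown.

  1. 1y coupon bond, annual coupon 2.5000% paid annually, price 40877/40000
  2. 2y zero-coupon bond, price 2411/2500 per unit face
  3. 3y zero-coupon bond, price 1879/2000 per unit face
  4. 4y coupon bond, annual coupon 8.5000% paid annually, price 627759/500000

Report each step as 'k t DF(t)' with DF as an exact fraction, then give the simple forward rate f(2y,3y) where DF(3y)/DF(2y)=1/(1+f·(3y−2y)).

1 1 997/1000
2 2 2411/2500
3 3 1879/2000
4 4 9299/10000
f(2y,3y) = ((2411/2500)/(1879/2000) − 1)/(1) = 249/9395 ≈ 2.6503%

step 1 [1y] bond c/1=1/40: DF=(40877/40000 − 1/40·(0))/(1+1/40) = 997/1000 ≈ 0.997000
step 2 [2y] zero: DF = P = 2411/2500 ≈ 0.964400
step 3 [3y] zero: DF = P = 1879/2000 ≈ 0.939500
step 4 [4y] bond c/1=17/200: DF=(627759/500000 − 17/200·(0.997000+0.964400+0.939500))/(1+17/200) = 9299/10000 ≈ 0.929900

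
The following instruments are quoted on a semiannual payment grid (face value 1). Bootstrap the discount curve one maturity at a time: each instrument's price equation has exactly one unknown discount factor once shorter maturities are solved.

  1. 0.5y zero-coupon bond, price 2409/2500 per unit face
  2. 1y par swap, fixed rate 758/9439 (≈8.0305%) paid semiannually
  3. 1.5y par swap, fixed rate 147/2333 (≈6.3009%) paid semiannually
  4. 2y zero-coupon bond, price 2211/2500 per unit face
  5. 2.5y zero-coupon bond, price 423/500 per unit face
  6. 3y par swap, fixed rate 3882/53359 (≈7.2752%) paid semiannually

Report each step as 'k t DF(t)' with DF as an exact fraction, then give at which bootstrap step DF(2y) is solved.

step 1 [0.5y] zero: DF = P = 2409/2500 ≈ 0.963600
step 2 [1y] swap r/2=379/9439: DF=(1 − 379/9439·(0.963600))/(1+379/9439) = 4621/5000 ≈ 0.924200
step 3 [1.5y] swap r/2=147/4666: DF=(1 − 147/4666·(0.963600+0.924200))/(1+147/4666) = 4559/5000 ≈ 0.911800
step 4 [2y] zero: DF = P = 2211/2500 ≈ 0.884400
step 5 [2.5y] zero: DF = P = 423/500 ≈ 0.846000
step 6 [3y] swap r/2=1941/53359: DF=(1 − 1941/53359·(0.963600+0.924200+0.911800+0.884400+0.846000))/(1+1941/53359) = 8059/10000 ≈ 0.805900

1 1/2 2409/2500
2 1 4621/5000
3 3/2 4559/5000
4 2 2211/2500
5 5/2 423/500
6 3 8059/10000
DF(2y) is solved at step 4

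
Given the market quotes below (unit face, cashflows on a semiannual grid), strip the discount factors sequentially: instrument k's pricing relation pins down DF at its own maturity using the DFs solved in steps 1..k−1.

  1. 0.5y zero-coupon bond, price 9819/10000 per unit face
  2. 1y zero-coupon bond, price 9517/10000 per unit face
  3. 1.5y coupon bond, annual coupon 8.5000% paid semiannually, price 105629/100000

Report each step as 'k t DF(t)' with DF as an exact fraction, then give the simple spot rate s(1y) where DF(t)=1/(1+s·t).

1 1/2 9819/10000
2 1 9517/10000
3 3/2 584/625
s(1y) = (1/(9517/10000) − 1)/(1) = 483/9517 ≈ 5.0751%

step 1 [0.5y] zero: DF = P = 9819/10000 ≈ 0.981900
step 2 [1y] zero: DF = P = 9517/10000 ≈ 0.951700
step 3 [1.5y] bond c/2=17/400: DF=(105629/100000 − 17/400·(0.981900+0.951700))/(1+17/400) = 584/625 ≈ 0.934400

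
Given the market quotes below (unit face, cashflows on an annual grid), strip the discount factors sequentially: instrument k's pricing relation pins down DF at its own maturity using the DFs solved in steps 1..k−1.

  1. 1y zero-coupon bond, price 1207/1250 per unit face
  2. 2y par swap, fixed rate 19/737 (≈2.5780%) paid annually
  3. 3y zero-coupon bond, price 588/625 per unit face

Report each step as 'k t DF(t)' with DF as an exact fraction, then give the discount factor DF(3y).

1 1 1207/1250
2 2 4753/5000
3 3 588/625
DF(3y) = 588/625 ≈ 0.940800

step 1 [1y] zero: DF = P = 1207/1250 ≈ 0.965600
step 2 [2y] swap r/1=19/737: DF=(1 − 19/737·(0.965600))/(1+19/737) = 4753/5000 ≈ 0.950600
step 3 [3y] zero: DF = P = 588/625 ≈ 0.940800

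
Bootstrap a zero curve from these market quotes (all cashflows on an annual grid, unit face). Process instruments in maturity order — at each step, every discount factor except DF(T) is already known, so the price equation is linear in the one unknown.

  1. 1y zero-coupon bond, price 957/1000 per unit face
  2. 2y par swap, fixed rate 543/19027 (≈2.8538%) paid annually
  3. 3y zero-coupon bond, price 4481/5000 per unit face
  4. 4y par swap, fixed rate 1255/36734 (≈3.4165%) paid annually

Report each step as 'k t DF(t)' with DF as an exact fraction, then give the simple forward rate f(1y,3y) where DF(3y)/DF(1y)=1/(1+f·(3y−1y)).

1 1 957/1000
2 2 9457/10000
3 3 4481/5000
4 4 1749/2000
f(1y,3y) = ((957/1000)/(4481/5000) − 1)/(2) = 152/4481 ≈ 3.3921%

step 1 [1y] zero: DF = P = 957/1000 ≈ 0.957000
step 2 [2y] swap r/1=543/19027: DF=(1 − 543/19027·(0.957000))/(1+543/19027) = 9457/10000 ≈ 0.945700
step 3 [3y] zero: DF = P = 4481/5000 ≈ 0.896200
step 4 [4y] swap r/1=1255/36734: DF=(1 − 1255/36734·(0.957000+0.945700+0.896200))/(1+1255/36734) = 1749/2000 ≈ 0.874500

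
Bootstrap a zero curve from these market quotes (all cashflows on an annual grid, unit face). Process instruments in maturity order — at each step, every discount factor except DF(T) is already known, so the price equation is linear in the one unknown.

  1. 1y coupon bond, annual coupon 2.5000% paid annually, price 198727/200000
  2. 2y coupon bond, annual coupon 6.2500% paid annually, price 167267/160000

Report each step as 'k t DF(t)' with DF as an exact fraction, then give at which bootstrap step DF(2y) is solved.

step 1 [1y] bond c/1=1/40: DF=(198727/200000 − 1/40·(0))/(1+1/40) = 4847/5000 ≈ 0.969400
step 2 [2y] bond c/1=1/16: DF=(167267/160000 − 1/16·(0.969400))/(1+1/16) = 9269/10000 ≈ 0.926900

1 1 4847/5000
2 2 9269/10000
DF(2y) is solved at step 2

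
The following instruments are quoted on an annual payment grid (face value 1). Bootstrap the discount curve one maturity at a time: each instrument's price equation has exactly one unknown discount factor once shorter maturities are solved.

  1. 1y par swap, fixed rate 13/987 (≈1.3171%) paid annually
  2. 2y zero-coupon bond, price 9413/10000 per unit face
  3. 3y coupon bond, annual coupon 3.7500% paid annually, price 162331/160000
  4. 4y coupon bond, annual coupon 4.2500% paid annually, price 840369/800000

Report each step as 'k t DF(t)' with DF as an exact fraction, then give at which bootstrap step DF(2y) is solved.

1 1 987/1000
2 2 9413/10000
3 3 4541/5000
4 4 223/250
DF(2y) is solved at step 2

step 1 [1y] swap r/1=13/987: DF=(1 − 13/987·(0))/(1+13/987) = 987/1000 ≈ 0.987000
step 2 [2y] zero: DF = P = 9413/10000 ≈ 0.941300
step 3 [3y] bond c/1=3/80: DF=(162331/160000 − 3/80·(0.987000+0.941300))/(1+3/80) = 4541/5000 ≈ 0.908200
step 4 [4y] bond c/1=17/400: DF=(840369/800000 − 17/400·(0.987000+0.941300+0.908200))/(1+17/400) = 223/250 ≈ 0.892000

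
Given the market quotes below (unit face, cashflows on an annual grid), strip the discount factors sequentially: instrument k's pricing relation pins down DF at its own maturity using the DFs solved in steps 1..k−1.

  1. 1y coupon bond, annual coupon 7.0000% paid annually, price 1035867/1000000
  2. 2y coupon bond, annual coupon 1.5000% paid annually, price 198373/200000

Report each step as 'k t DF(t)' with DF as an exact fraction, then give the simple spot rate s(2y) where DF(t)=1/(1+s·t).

1 1 9681/10000
2 2 9629/10000
s(2y) = (1/(9629/10000) − 1)/(2) = 371/19258 ≈ 1.9265%

step 1 [1y] bond c/1=7/100: DF=(1035867/1000000 − 7/100·(0))/(1+7/100) = 9681/10000 ≈ 0.968100
step 2 [2y] bond c/1=3/200: DF=(198373/200000 − 3/200·(0.968100))/(1+3/200) = 9629/10000 ≈ 0.962900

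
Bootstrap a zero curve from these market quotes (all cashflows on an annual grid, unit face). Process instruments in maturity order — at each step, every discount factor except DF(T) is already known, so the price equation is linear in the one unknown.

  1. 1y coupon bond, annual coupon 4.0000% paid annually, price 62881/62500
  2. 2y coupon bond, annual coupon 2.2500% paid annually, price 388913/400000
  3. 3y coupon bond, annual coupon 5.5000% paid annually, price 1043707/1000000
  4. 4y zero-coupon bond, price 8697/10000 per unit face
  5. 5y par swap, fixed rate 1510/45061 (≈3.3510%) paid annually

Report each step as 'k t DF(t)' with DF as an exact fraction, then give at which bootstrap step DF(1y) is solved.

step 1 [1y] bond c/1=1/25: DF=(62881/62500 − 1/25·(0))/(1+1/25) = 4837/5000 ≈ 0.967400
step 2 [2y] bond c/1=9/400: DF=(388913/400000 − 9/400·(0.967400))/(1+9/400) = 581/625 ≈ 0.929600
step 3 [3y] bond c/1=11/200: DF=(1043707/1000000 − 11/200·(0.967400+0.929600))/(1+11/200) = 1113/1250 ≈ 0.890400
step 4 [4y] zero: DF = P = 8697/10000 ≈ 0.869700
step 5 [5y] swap r/1=1510/45061: DF=(1 − 1510/45061·(0.967400+0.929600+0.890400+0.869700))/(1+1510/45061) = 849/1000 ≈ 0.849000

1 1 4837/5000
2 2 581/625
3 3 1113/1250
4 4 8697/10000
5 5 849/1000
DF(1y) is solved at step 1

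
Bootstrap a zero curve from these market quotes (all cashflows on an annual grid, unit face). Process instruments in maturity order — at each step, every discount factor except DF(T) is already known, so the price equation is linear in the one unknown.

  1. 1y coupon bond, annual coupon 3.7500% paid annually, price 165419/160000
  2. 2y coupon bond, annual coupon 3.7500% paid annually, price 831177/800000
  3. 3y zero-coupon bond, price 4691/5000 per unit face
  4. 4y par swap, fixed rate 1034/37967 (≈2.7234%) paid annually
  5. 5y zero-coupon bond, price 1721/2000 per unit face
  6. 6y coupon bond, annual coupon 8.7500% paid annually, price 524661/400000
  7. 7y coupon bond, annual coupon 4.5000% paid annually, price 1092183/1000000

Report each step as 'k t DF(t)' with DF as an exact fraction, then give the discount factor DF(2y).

step 1 [1y] bond c/1=3/80: DF=(165419/160000 − 3/80·(0))/(1+3/80) = 1993/2000 ≈ 0.996500
step 2 [2y] bond c/1=3/80: DF=(831177/800000 − 3/80·(0.996500))/(1+3/80) = 4827/5000 ≈ 0.965400
step 3 [3y] zero: DF = P = 4691/5000 ≈ 0.938200
step 4 [4y] swap r/1=1034/37967: DF=(1 − 1034/37967·(0.996500+0.965400+0.938200))/(1+1034/37967) = 4483/5000 ≈ 0.896600
step 5 [5y] zero: DF = P = 1721/2000 ≈ 0.860500
step 6 [6y] bond c/1=7/80: DF=(524661/400000 − 7/80·(0.996500+0.965400+0.938200+0.896600+0.860500))/(1+7/80) = 4157/5000 ≈ 0.831400
step 7 [7y] bond c/1=9/200: DF=(1092183/1000000 − 9/200·(0.996500+0.965400+0.938200+0.896600+0.860500+0.831400))/(1+9/200) = 1011/1250 ≈ 0.808800

1 1 1993/2000
2 2 4827/5000
3 3 4691/5000
4 4 4483/5000
5 5 1721/2000
6 6 4157/5000
7 7 1011/1250
DF(2y) = 4827/5000 ≈ 0.965400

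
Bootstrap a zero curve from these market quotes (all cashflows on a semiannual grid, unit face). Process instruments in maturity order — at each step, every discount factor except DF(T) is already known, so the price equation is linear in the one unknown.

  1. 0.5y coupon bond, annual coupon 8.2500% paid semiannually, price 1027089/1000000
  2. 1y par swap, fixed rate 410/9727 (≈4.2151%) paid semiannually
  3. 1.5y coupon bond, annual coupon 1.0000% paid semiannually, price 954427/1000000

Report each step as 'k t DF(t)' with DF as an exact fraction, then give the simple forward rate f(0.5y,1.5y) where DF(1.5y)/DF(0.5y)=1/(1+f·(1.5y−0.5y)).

1 1/2 1233/1250
2 1 959/1000
3 3/2 47/50
f(0.5y,1.5y) = ((1233/1250)/(47/50) − 1)/(1) = 58/1175 ≈ 4.9362%

step 1 [0.5y] bond c/2=33/800: DF=(1027089/1000000 − 33/800·(0))/(1+33/800) = 1233/1250 ≈ 0.986400
step 2 [1y] swap r/2=205/9727: DF=(1 − 205/9727·(0.986400))/(1+205/9727) = 959/1000 ≈ 0.959000
step 3 [1.5y] bond c/2=1/200: DF=(954427/1000000 − 1/200·(0.986400+0.959000))/(1+1/200) = 47/50 ≈ 0.940000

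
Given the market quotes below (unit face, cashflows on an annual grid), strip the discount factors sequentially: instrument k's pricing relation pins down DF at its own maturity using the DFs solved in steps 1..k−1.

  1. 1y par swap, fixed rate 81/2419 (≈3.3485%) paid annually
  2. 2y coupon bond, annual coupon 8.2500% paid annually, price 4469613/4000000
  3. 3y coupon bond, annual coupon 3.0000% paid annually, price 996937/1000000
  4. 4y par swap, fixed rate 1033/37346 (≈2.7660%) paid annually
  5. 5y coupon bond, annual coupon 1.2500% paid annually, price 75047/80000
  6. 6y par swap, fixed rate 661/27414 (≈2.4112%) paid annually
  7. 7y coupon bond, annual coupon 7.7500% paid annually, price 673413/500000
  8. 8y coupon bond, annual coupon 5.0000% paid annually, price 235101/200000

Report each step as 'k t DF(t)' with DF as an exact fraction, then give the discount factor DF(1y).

1 1 2419/2500
2 2 1917/2000
3 3 4559/5000
4 4 8967/10000
5 5 2201/2500
6 6 4339/5000
7 7 2139/2500
8 8 8177/10000
DF(1y) = 2419/2500 ≈ 0.967600

step 1 [1y] swap r/1=81/2419: DF=(1 − 81/2419·(0))/(1+81/2419) = 2419/2500 ≈ 0.967600
step 2 [2y] bond c/1=33/400: DF=(4469613/4000000 − 33/400·(0.967600))/(1+33/400) = 1917/2000 ≈ 0.958500
step 3 [3y] bond c/1=3/100: DF=(996937/1000000 − 3/100·(0.967600+0.958500))/(1+3/100) = 4559/5000 ≈ 0.911800
step 4 [4y] swap r/1=1033/37346: DF=(1 − 1033/37346·(0.967600+0.958500+0.911800))/(1+1033/37346) = 8967/10000 ≈ 0.896700
step 5 [5y] bond c/1=1/80: DF=(75047/80000 − 1/80·(0.967600+0.958500+0.911800+0.896700))/(1+1/80) = 2201/2500 ≈ 0.880400
step 6 [6y] swap r/1=661/27414: DF=(1 − 661/27414·(0.967600+0.958500+0.911800+0.896700+0.880400))/(1+661/27414) = 4339/5000 ≈ 0.867800
step 7 [7y] bond c/1=31/400: DF=(673413/500000 − 31/400·(0.967600+0.958500+0.911800+0.896700+0.880400+0.867800))/(1+31/400) = 2139/2500 ≈ 0.855600
step 8 [8y] bond c/1=1/20: DF=(235101/200000 − 1/20·(0.967600+0.958500+0.911800+0.896700+0.880400+0.867800+0.855600))/(1+1/20) = 8177/10000 ≈ 0.817700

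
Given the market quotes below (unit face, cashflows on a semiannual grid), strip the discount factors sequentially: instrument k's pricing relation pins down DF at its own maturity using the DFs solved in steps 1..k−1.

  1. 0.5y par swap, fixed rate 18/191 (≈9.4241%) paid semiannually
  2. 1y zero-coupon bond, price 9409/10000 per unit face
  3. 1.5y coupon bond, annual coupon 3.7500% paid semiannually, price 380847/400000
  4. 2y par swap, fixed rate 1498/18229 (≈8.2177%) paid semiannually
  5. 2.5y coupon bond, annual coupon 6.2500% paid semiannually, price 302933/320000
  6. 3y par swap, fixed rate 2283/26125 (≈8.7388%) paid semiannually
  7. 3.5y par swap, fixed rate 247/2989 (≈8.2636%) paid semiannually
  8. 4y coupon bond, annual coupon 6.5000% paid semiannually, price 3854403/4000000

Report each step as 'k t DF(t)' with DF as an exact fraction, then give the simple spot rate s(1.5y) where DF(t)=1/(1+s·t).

step 1 [0.5y] swap r/2=9/191: DF=(1 − 9/191·(0))/(1+9/191) = 191/200 ≈ 0.955000
step 2 [1y] zero: DF = P = 9409/10000 ≈ 0.940900
step 3 [1.5y] bond c/2=3/160: DF=(380847/400000 − 3/160·(0.955000+0.940900))/(1+3/160) = 8997/10000 ≈ 0.899700
step 4 [2y] swap r/2=749/18229: DF=(1 − 749/18229·(0.955000+0.940900+0.899700))/(1+749/18229) = 4251/5000 ≈ 0.850200
step 5 [2.5y] bond c/2=1/32: DF=(302933/320000 − 1/32·(0.955000+0.940900+0.899700+0.850200))/(1+1/32) = 323/400 ≈ 0.807500
step 6 [3y] swap r/2=2283/52250: DF=(1 − 2283/52250·(0.955000+0.940900+0.899700+0.850200+0.807500))/(1+2283/52250) = 7717/10000 ≈ 0.771700
step 7 [3.5y] swap r/2=247/5978: DF=(1 − 247/5978·(0.955000+0.940900+0.899700+0.850200+0.807500+0.771700))/(1+247/5978) = 753/1000 ≈ 0.753000
step 8 [4y] bond c/2=13/400: DF=(3854403/4000000 − 13/400·(0.955000+0.940900+0.899700+0.850200+0.807500+0.771700+0.753000))/(1+13/400) = 7451/10000 ≈ 0.745100

1 1/2 191/200
2 1 9409/10000
3 3/2 8997/10000
4 2 4251/5000
5 5/2 323/400
6 3 7717/10000
7 7/2 753/1000
8 4 7451/10000
s(1.5y) = (1/(8997/10000) − 1)/(3/2) = 2006/26991 ≈ 7.4321%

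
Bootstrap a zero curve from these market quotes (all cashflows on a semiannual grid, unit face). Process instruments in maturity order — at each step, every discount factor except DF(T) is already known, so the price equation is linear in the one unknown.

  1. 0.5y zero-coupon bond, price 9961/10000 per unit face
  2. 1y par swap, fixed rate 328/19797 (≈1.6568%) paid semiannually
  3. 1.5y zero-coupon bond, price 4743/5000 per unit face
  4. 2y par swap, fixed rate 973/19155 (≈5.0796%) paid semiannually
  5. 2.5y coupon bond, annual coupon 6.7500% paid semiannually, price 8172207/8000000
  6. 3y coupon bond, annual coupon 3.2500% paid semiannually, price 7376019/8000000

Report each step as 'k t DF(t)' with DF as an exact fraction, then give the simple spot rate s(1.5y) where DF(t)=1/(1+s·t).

step 1 [0.5y] zero: DF = P = 9961/10000 ≈ 0.996100
step 2 [1y] swap r/2=164/19797: DF=(1 − 164/19797·(0.996100))/(1+164/19797) = 2459/2500 ≈ 0.983600
step 3 [1.5y] zero: DF = P = 4743/5000 ≈ 0.948600
step 4 [2y] swap r/2=973/38310: DF=(1 − 973/38310·(0.996100+0.983600+0.948600))/(1+973/38310) = 9027/10000 ≈ 0.902700
step 5 [2.5y] bond c/2=27/800: DF=(8172207/8000000 − 27/800·(0.996100+0.983600+0.948600+0.902700))/(1+27/800) = 8631/10000 ≈ 0.863100
step 6 [3y] bond c/2=13/800: DF=(7376019/8000000 − 13/800·(0.996100+0.983600+0.948600+0.902700+0.863100))/(1+13/800) = 4161/5000 ≈ 0.832200

1 1/2 9961/10000
2 1 2459/2500
3 3/2 4743/5000
4 2 9027/10000
5 5/2 8631/10000
6 3 4161/5000
s(1.5y) = (1/(4743/5000) − 1)/(3/2) = 514/14229 ≈ 3.6123%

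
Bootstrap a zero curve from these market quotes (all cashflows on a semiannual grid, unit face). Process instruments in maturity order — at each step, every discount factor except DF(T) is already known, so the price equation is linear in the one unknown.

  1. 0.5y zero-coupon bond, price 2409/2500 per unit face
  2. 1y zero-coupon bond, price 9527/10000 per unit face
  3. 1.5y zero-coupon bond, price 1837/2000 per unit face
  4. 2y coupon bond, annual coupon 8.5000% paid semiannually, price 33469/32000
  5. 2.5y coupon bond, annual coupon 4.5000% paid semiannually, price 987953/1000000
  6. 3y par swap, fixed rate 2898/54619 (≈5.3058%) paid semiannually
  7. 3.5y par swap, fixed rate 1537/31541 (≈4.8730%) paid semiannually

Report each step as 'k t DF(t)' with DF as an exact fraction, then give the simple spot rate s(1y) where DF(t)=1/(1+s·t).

step 1 [0.5y] zero: DF = P = 2409/2500 ≈ 0.963600
step 2 [1y] zero: DF = P = 9527/10000 ≈ 0.952700
step 3 [1.5y] zero: DF = P = 1837/2000 ≈ 0.918500
step 4 [2y] bond c/2=17/400: DF=(33469/32000 − 17/400·(0.963600+0.952700+0.918500))/(1+17/400) = 8877/10000 ≈ 0.887700
step 5 [2.5y] bond c/2=9/400: DF=(987953/1000000 − 9/400·(0.963600+0.952700+0.918500+0.887700))/(1+9/400) = 8843/10000 ≈ 0.884300
step 6 [3y] swap r/2=1449/54619: DF=(1 − 1449/54619·(0.963600+0.952700+0.918500+0.887700+0.884300))/(1+1449/54619) = 8551/10000 ≈ 0.855100
step 7 [3.5y] swap r/2=1537/63082: DF=(1 − 1537/63082·(0.963600+0.952700+0.918500+0.887700+0.884300+0.855100))/(1+1537/63082) = 8463/10000 ≈ 0.846300

1 1/2 2409/2500
2 1 9527/10000
3 3/2 1837/2000
4 2 8877/10000
5 5/2 8843/10000
6 3 8551/10000
7 7/2 8463/10000
s(1y) = (1/(9527/10000) − 1)/(1) = 473/9527 ≈ 4.9648%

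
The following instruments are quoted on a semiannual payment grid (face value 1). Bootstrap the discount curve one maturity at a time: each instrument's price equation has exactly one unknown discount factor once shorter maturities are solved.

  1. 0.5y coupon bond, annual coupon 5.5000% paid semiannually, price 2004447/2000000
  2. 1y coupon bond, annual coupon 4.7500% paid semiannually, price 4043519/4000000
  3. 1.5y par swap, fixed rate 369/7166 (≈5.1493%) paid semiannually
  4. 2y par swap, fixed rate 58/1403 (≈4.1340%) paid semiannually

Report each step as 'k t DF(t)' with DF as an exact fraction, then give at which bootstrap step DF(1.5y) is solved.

1 1/2 4877/5000
2 1 603/625
3 3/2 4631/5000
4 2 9217/10000
DF(1.5y) is solved at step 3

step 1 [0.5y] bond c/2=11/400: DF=(2004447/2000000 − 11/400·(0))/(1+11/400) = 4877/5000 ≈ 0.975400
step 2 [1y] bond c/2=19/800: DF=(4043519/4000000 − 19/800·(0.975400))/(1+19/800) = 603/625 ≈ 0.964800
step 3 [1.5y] swap r/2=369/14332: DF=(1 − 369/14332·(0.975400+0.964800))/(1+369/14332) = 4631/5000 ≈ 0.926200
step 4 [2y] swap r/2=29/1403: DF=(1 − 29/1403·(0.975400+0.964800+0.926200))/(1+29/1403) = 9217/10000 ≈ 0.921700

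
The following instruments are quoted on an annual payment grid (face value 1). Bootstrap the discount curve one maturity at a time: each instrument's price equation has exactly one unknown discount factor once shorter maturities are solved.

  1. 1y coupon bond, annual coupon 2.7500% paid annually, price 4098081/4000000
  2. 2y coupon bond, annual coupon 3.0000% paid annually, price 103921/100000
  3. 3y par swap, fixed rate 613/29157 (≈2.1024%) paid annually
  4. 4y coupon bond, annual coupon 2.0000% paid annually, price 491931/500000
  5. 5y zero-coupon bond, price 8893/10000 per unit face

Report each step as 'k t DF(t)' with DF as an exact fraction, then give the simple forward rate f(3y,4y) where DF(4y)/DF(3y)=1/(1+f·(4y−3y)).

step 1 [1y] bond c/1=11/400: DF=(4098081/4000000 − 11/400·(0))/(1+11/400) = 9971/10000 ≈ 0.997100
step 2 [2y] bond c/1=3/100: DF=(103921/100000 − 3/100·(0.997100))/(1+3/100) = 9799/10000 ≈ 0.979900
step 3 [3y] swap r/1=613/29157: DF=(1 − 613/29157·(0.997100+0.979900))/(1+613/29157) = 9387/10000 ≈ 0.938700
step 4 [4y] bond c/1=1/50: DF=(491931/500000 − 1/50·(0.997100+0.979900+0.938700))/(1+1/50) = 4537/5000 ≈ 0.907400
step 5 [5y] zero: DF = P = 8893/10000 ≈ 0.889300

1 1 9971/10000
2 2 9799/10000
3 3 9387/10000
4 4 4537/5000
5 5 8893/10000
f(3y,4y) = ((9387/10000)/(4537/5000) − 1)/(1) = 313/9074 ≈ 3.4494%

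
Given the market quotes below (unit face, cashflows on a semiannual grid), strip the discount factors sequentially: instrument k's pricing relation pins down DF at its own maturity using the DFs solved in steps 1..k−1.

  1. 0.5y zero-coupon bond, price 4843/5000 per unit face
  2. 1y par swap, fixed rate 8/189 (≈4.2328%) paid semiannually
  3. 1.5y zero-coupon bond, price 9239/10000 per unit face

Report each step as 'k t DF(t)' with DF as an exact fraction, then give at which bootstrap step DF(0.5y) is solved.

1 1/2 4843/5000
2 1 1199/1250
3 3/2 9239/10000
DF(0.5y) is solved at step 1

step 1 [0.5y] zero: DF = P = 4843/5000 ≈ 0.968600
step 2 [1y] swap r/2=4/189: DF=(1 − 4/189·(0.968600))/(1+4/189) = 1199/1250 ≈ 0.959200
step 3 [1.5y] zero: DF = P = 9239/10000 ≈ 0.923900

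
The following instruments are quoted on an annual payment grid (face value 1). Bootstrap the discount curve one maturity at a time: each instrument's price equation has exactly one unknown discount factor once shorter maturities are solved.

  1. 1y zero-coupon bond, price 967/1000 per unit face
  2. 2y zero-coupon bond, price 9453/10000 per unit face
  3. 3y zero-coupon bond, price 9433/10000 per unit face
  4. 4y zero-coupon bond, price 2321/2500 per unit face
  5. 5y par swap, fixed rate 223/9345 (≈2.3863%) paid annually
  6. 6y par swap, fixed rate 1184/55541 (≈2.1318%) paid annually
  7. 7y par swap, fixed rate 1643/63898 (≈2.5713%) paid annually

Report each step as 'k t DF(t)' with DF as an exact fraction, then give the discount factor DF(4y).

1 1 967/1000
2 2 9453/10000
3 3 9433/10000
4 4 2321/2500
5 5 1777/2000
6 6 551/625
7 7 8357/10000
DF(4y) = 2321/2500 ≈ 0.928400

step 1 [1y] zero: DF = P = 967/1000 ≈ 0.967000
step 2 [2y] zero: DF = P = 9453/10000 ≈ 0.945300
step 3 [3y] zero: DF = P = 9433/10000 ≈ 0.943300
step 4 [4y] zero: DF = P = 2321/2500 ≈ 0.928400
step 5 [5y] swap r/1=223/9345: DF=(1 − 223/9345·(0.967000+0.945300+0.943300+0.928400))/(1+223/9345) = 1777/2000 ≈ 0.888500
step 6 [6y] swap r/1=1184/55541: DF=(1 − 1184/55541·(0.967000+0.945300+0.943300+0.928400+0.888500))/(1+1184/55541) = 551/625 ≈ 0.881600
step 7 [7y] swap r/1=1643/63898: DF=(1 − 1643/63898·(0.967000+0.945300+0.943300+0.928400+0.888500+0.881600))/(1+1643/63898) = 8357/10000 ≈ 0.835700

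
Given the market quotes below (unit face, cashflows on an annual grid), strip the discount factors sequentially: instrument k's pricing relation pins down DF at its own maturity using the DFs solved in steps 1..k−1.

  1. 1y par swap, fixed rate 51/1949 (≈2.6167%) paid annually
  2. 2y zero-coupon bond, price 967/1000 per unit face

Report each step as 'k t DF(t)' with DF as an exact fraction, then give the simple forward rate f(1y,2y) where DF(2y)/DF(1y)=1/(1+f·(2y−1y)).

1 1 1949/2000
2 2 967/1000
f(1y,2y) = ((1949/2000)/(967/1000) − 1)/(1) = 15/1934 ≈ 0.7756%

step 1 [1y] swap r/1=51/1949: DF=(1 − 51/1949·(0))/(1+51/1949) = 1949/2000 ≈ 0.974500
step 2 [2y] zero: DF = P = 967/1000 ≈ 0.967000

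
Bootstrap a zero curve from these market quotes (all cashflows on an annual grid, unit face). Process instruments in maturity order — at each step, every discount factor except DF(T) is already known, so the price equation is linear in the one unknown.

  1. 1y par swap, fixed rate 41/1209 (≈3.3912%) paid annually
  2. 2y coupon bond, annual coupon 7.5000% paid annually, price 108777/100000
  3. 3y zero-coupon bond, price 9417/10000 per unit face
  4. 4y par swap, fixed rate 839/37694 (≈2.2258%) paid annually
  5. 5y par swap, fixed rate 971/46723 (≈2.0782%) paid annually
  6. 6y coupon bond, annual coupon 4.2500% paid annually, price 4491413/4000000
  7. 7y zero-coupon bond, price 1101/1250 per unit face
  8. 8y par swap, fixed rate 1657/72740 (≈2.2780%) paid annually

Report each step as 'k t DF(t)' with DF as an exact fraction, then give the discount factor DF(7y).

step 1 [1y] swap r/1=41/1209: DF=(1 − 41/1209·(0))/(1+41/1209) = 1209/1250 ≈ 0.967200
step 2 [2y] bond c/1=3/40: DF=(108777/100000 − 3/40·(0.967200))/(1+3/40) = 2361/2500 ≈ 0.944400
step 3 [3y] zero: DF = P = 9417/10000 ≈ 0.941700
step 4 [4y] swap r/1=839/37694: DF=(1 − 839/37694·(0.967200+0.944400+0.941700))/(1+839/37694) = 9161/10000 ≈ 0.916100
step 5 [5y] swap r/1=971/46723: DF=(1 − 971/46723·(0.967200+0.944400+0.941700+0.916100))/(1+971/46723) = 9029/10000 ≈ 0.902900
step 6 [6y] bond c/1=17/400: DF=(4491413/4000000 − 17/400·(0.967200+0.944400+0.941700+0.916100+0.902900))/(1+17/400) = 4433/5000 ≈ 0.886600
step 7 [7y] zero: DF = P = 1101/1250 ≈ 0.880800
step 8 [8y] swap r/1=1657/72740: DF=(1 − 1657/72740·(0.967200+0.944400+0.941700+0.916100+0.902900+0.886600+0.880800))/(1+1657/72740) = 8343/10000 ≈ 0.834300

1 1 1209/1250
2 2 2361/2500
3 3 9417/10000
4 4 9161/10000
5 5 9029/10000
6 6 4433/5000
7 7 1101/1250
8 8 8343/10000
DF(7y) = 1101/1250 ≈ 0.880800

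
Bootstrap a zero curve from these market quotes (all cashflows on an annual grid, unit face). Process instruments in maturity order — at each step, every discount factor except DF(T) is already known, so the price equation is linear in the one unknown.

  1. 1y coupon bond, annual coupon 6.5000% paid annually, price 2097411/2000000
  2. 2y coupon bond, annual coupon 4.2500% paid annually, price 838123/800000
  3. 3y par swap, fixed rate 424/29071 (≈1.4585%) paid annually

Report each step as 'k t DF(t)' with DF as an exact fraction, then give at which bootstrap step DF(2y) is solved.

1 1 9847/10000
2 2 603/625
3 3 1197/1250
DF(2y) is solved at step 2

step 1 [1y] bond c/1=13/200: DF=(2097411/2000000 − 13/200·(0))/(1+13/200) = 9847/10000 ≈ 0.984700
step 2 [2y] bond c/1=17/400: DF=(838123/800000 − 17/400·(0.984700))/(1+17/400) = 603/625 ≈ 0.964800
step 3 [3y] swap r/1=424/29071: DF=(1 − 424/29071·(0.984700+0.964800))/(1+424/29071) = 1197/1250 ≈ 0.957600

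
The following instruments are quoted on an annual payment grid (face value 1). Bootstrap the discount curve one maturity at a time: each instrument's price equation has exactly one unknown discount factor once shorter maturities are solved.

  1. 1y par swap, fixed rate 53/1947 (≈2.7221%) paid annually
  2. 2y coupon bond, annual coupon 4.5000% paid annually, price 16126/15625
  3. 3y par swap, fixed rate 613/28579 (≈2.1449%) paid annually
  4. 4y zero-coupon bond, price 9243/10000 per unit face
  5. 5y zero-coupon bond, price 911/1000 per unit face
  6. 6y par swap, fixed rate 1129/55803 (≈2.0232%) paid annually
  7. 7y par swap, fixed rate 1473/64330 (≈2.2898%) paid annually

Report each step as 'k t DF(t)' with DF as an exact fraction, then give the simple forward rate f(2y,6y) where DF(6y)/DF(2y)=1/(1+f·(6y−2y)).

1 1 1947/2000
2 2 9457/10000
3 3 9387/10000
4 4 9243/10000
5 5 911/1000
6 6 8871/10000
7 7 8527/10000
f(2y,6y) = ((9457/10000)/(8871/10000) − 1)/(4) = 293/17742 ≈ 1.6514%

step 1 [1y] swap r/1=53/1947: DF=(1 − 53/1947·(0))/(1+53/1947) = 1947/2000 ≈ 0.973500
step 2 [2y] bond c/1=9/200: DF=(16126/15625 − 9/200·(0.973500))/(1+9/200) = 9457/10000 ≈ 0.945700
step 3 [3y] swap r/1=613/28579: DF=(1 − 613/28579·(0.973500+0.945700))/(1+613/28579) = 9387/10000 ≈ 0.938700
step 4 [4y] zero: DF = P = 9243/10000 ≈ 0.924300
step 5 [5y] zero: DF = P = 911/1000 ≈ 0.911000
step 6 [6y] swap r/1=1129/55803: DF=(1 − 1129/55803·(0.973500+0.945700+0.938700+0.924300+0.911000))/(1+1129/55803) = 8871/10000 ≈ 0.887100
step 7 [7y] swap r/1=1473/64330: DF=(1 − 1473/64330·(0.973500+0.945700+0.938700+0.924300+0.911000+0.887100))/(1+1473/64330) = 8527/10000 ≈ 0.852700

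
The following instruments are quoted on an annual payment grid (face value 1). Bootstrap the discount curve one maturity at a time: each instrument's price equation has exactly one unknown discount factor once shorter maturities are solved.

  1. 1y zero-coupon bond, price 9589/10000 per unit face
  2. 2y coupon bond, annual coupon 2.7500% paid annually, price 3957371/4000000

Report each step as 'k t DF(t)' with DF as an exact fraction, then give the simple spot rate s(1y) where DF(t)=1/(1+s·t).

step 1 [1y] zero: DF = P = 9589/10000 ≈ 0.958900
step 2 [2y] bond c/1=11/400: DF=(3957371/4000000 − 11/400·(0.958900))/(1+11/400) = 2343/2500 ≈ 0.937200

1 1 9589/10000
2 2 2343/2500
s(1y) = (1/(9589/10000) − 1)/(1) = 411/9589 ≈ 4.2862%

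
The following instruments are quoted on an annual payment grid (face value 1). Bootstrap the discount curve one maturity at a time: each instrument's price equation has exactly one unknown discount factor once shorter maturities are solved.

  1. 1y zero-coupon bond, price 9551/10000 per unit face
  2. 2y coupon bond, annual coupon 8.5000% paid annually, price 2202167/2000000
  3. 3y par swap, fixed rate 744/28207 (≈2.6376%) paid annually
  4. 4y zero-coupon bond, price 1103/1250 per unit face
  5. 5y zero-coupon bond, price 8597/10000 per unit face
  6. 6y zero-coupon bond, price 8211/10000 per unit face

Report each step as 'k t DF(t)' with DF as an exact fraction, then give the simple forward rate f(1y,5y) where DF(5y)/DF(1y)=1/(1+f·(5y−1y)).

1 1 9551/10000
2 2 47/50
3 3 1157/1250
4 4 1103/1250
5 5 8597/10000
6 6 8211/10000
f(1y,5y) = ((9551/10000)/(8597/10000) − 1)/(4) = 477/17194 ≈ 2.7742%

step 1 [1y] zero: DF = P = 9551/10000 ≈ 0.955100
step 2 [2y] bond c/1=17/200: DF=(2202167/2000000 − 17/200·(0.955100))/(1+17/200) = 47/50 ≈ 0.940000
step 3 [3y] swap r/1=744/28207: DF=(1 − 744/28207·(0.955100+0.940000))/(1+744/28207) = 1157/1250 ≈ 0.925600
step 4 [4y] zero: DF = P = 1103/1250 ≈ 0.882400
step 5 [5y] zero: DF = P = 8597/10000 ≈ 0.859700
step 6 [6y] zero: DF = P = 8211/10000 ≈ 0.821100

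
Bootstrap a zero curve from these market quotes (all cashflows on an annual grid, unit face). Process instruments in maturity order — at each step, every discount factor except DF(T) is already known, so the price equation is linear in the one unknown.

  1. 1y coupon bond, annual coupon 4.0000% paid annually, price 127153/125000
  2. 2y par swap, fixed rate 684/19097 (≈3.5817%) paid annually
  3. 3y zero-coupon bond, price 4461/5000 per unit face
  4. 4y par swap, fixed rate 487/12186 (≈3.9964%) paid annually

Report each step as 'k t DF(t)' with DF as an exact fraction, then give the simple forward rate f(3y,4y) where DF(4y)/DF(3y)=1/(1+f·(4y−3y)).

1 1 9781/10000
2 2 2329/2500
3 3 4461/5000
4 4 8539/10000
f(3y,4y) = ((4461/5000)/(8539/10000) − 1)/(1) = 383/8539 ≈ 4.4853%

step 1 [1y] bond c/1=1/25: DF=(127153/125000 − 1/25·(0))/(1+1/25) = 9781/10000 ≈ 0.978100
step 2 [2y] swap r/1=684/19097: DF=(1 − 684/19097·(0.978100))/(1+684/19097) = 2329/2500 ≈ 0.931600
step 3 [3y] zero: DF = P = 4461/5000 ≈ 0.892200
step 4 [4y] swap r/1=487/12186: DF=(1 − 487/12186·(0.978100+0.931600+0.892200))/(1+487/12186) = 8539/10000 ≈ 0.853900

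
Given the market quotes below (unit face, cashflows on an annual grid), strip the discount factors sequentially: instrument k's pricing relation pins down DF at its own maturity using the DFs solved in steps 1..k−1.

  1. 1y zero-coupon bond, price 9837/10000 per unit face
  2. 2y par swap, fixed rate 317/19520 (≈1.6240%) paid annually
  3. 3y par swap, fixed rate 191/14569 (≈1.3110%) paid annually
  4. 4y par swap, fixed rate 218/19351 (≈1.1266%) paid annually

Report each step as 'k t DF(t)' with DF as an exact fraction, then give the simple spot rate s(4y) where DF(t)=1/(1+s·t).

1 1 9837/10000
2 2 9683/10000
3 3 4809/5000
4 4 2391/2500
s(4y) = (1/(2391/2500) − 1)/(4) = 109/9564 ≈ 1.1397%

step 1 [1y] zero: DF = P = 9837/10000 ≈ 0.983700
step 2 [2y] swap r/1=317/19520: DF=(1 − 317/19520·(0.983700))/(1+317/19520) = 9683/10000 ≈ 0.968300
step 3 [3y] swap r/1=191/14569: DF=(1 − 191/14569·(0.983700+0.968300))/(1+191/14569) = 4809/5000 ≈ 0.961800
step 4 [4y] swap r/1=218/19351: DF=(1 − 218/19351·(0.983700+0.968300+0.961800))/(1+218/19351) = 2391/2500 ≈ 0.956400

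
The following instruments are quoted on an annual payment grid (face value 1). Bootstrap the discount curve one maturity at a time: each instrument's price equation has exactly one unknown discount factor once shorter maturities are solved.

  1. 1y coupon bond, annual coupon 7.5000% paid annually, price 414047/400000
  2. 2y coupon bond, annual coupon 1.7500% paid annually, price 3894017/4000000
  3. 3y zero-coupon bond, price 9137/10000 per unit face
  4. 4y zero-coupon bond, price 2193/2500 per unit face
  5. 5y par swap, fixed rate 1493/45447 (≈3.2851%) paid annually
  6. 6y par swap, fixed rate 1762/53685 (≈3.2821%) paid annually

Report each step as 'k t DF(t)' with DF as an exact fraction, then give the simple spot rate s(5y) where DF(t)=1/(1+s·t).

1 1 9629/10000
2 2 4701/5000
3 3 9137/10000
4 4 2193/2500
5 5 8507/10000
6 6 4119/5000
s(5y) = (1/(8507/10000) − 1)/(5) = 1493/42535 ≈ 3.5101%

step 1 [1y] bond c/1=3/40: DF=(414047/400000 − 3/40·(0))/(1+3/40) = 9629/10000 ≈ 0.962900
step 2 [2y] bond c/1=7/400: DF=(3894017/4000000 − 7/400·(0.962900))/(1+7/400) = 4701/5000 ≈ 0.940200
step 3 [3y] zero: DF = P = 9137/10000 ≈ 0.913700
step 4 [4y] zero: DF = P = 2193/2500 ≈ 0.877200
step 5 [5y] swap r/1=1493/45447: DF=(1 − 1493/45447·(0.962900+0.940200+0.913700+0.877200))/(1+1493/45447) = 8507/10000 ≈ 0.850700
step 6 [6y] swap r/1=1762/53685: DF=(1 − 1762/53685·(0.962900+0.940200+0.913700+0.877200+0.850700))/(1+1762/53685) = 4119/5000 ≈ 0.823800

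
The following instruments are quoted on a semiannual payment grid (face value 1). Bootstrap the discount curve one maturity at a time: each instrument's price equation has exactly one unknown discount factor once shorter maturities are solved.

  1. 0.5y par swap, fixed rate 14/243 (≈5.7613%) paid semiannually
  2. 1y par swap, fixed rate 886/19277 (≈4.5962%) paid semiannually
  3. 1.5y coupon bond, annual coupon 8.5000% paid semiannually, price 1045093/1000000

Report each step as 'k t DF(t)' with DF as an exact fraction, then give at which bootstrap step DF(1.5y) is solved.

step 1 [0.5y] swap r/2=7/243: DF=(1 − 7/243·(0))/(1+7/243) = 243/250 ≈ 0.972000
step 2 [1y] swap r/2=443/19277: DF=(1 − 443/19277·(0.972000))/(1+443/19277) = 9557/10000 ≈ 0.955700
step 3 [1.5y] bond c/2=17/400: DF=(1045093/1000000 − 17/400·(0.972000+0.955700))/(1+17/400) = 9239/10000 ≈ 0.923900

1 1/2 243/250
2 1 9557/10000
3 3/2 9239/10000
DF(1.5y) is solved at step 3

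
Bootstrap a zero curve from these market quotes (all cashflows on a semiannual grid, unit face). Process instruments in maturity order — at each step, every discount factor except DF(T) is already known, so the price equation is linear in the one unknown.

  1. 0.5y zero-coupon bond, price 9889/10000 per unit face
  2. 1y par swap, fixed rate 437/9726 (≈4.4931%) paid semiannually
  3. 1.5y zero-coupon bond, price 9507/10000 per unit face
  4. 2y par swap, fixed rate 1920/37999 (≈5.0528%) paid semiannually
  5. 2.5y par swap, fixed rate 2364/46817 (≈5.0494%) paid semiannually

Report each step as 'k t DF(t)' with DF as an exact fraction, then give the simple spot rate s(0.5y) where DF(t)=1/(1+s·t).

step 1 [0.5y] zero: DF = P = 9889/10000 ≈ 0.988900
step 2 [1y] swap r/2=437/19452: DF=(1 − 437/19452·(0.988900))/(1+437/19452) = 9563/10000 ≈ 0.956300
step 3 [1.5y] zero: DF = P = 9507/10000 ≈ 0.950700
step 4 [2y] swap r/2=960/37999: DF=(1 − 960/37999·(0.988900+0.956300+0.950700))/(1+960/37999) = 113/125 ≈ 0.904000
step 5 [2.5y] swap r/2=1182/46817: DF=(1 − 1182/46817·(0.988900+0.956300+0.950700+0.904000))/(1+1182/46817) = 4409/5000 ≈ 0.881800

1 1/2 9889/10000
2 1 9563/10000
3 3/2 9507/10000
4 2 113/125
5 5/2 4409/5000
s(0.5y) = (1/(9889/10000) − 1)/(1/2) = 222/9889 ≈ 2.2449%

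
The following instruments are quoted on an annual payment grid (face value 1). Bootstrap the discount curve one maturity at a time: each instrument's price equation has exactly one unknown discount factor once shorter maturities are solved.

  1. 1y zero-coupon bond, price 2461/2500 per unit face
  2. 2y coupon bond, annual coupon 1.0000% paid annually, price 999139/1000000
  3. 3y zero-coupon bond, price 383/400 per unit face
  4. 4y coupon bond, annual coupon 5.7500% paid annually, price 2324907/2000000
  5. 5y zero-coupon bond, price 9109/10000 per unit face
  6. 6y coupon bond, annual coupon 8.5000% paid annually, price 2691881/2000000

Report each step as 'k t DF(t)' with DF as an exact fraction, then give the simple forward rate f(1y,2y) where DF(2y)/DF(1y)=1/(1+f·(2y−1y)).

step 1 [1y] zero: DF = P = 2461/2500 ≈ 0.984400
step 2 [2y] bond c/1=1/100: DF=(999139/1000000 − 1/100·(0.984400))/(1+1/100) = 1959/2000 ≈ 0.979500
step 3 [3y] zero: DF = P = 383/400 ≈ 0.957500
step 4 [4y] bond c/1=23/400: DF=(2324907/2000000 − 23/400·(0.984400+0.979500+0.957500))/(1+23/400) = 2351/2500 ≈ 0.940400
step 5 [5y] zero: DF = P = 9109/10000 ≈ 0.910900
step 6 [6y] bond c/1=17/200: DF=(2691881/2000000 − 17/200·(0.984400+0.979500+0.957500+0.940400+0.910900))/(1+17/200) = 4333/5000 ≈ 0.866600

1 1 2461/2500
2 2 1959/2000
3 3 383/400
4 4 2351/2500
5 5 9109/10000
6 6 4333/5000
f(1y,2y) = ((2461/2500)/(1959/2000) − 1)/(1) = 49/9795 ≈ 0.5003%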